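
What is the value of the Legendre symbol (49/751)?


p = 751 is prime, so compute (49/751) with the reciprocity algorithm (Jacobi-symbol steps: pull out 2s via (2/n), flip via reciprocity, reduce):
  reciprocity: (49/751) -> +(751/49)
  reduce: (16/49)
  pull out 2: (2/49) = +1  (since 49 mod 8 = 1)
  pull out 2: (2/49) = +1  (since 49 mod 8 = 1)
  pull out 2: (2/49) = +1  (since 49 mod 8 = 1)
  pull out 2: (2/49) = +1  (since 49 mod 8 = 1)
  (1/49) = 1
Product of signs = 1
(49/751) = 1

1


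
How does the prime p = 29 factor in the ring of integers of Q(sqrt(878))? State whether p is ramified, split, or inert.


K = Q(sqrt(878)). Since d mod 4 = 2, disc(K) = 3512.
Check p | disc: 3512 mod 29 = 3.
p does not divide disc. Compute Legendre symbol (d/p):
8^((29-1)/2) mod 29 = -1
(d/p) = -1, so p is inert: (p) stays prime with e=1, f=2, g=1.
Therefore p is inert.

inert


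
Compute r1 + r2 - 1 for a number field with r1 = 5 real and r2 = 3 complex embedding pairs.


By Dirichlet's unit theorem:
rank = r1 + r2 - 1
= 5 + 3 - 1
= 7

7


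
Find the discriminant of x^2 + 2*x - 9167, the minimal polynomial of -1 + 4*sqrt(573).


The element -1 + 4*sqrt(573) has minimal polynomial:
x^2 + 2*x - 9167
Discriminant = (2)^2 - 4*(-9167)
= 4 + 36668
= 36672

36672


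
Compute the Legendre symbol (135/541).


p = 541 is prime, so compute (135/541) with the reciprocity algorithm (Jacobi-symbol steps: pull out 2s via (2/n), flip via reciprocity, reduce):
  reciprocity: (135/541) -> +(541/135)
  reduce: (1/135)
  (1/135) = 1
Product of signs = 1
(135/541) = 1

1


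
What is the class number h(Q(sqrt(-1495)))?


K = Q(sqrt(-1495)). d mod 4 = 1, so D = disc(K) = d = -1495
h(K) equals the number of primitive reduced positive-definite forms (a, b, c) = a*x^2 + b*x*y + c*y^2 with b^2 - 4ac = D,
where reduced means |b| <= a <= c, with b >= 0 whenever |b| = a or a = c, and primitive means gcd(a, b, c) = 1.
Reduced forces 3a^2 <= |D| = 1495, so 1 <= a <= 22; b must have the parity of D, and c = (b^2 - D)/(4a) must be an integer >= a.
Enumerate a = 1..22, b in [-a, a]:
  a=1: (1, 1, 374)  [1]
  a=2: (2, -1, 187), (2, 1, 187)  [2]
  a=3: none
  a=4: (4, -3, 94), (4, 3, 94)  [2]
  a=5: (5, 5, 76)  [1]
  a=6..7: none
  a=8: (8, -3, 47), (8, 3, 47)  [2]
  a=9: none
  a=10: (10, -5, 38), (10, 5, 38)  [2]
  a=11: (11, -1, 34), (11, 1, 34)  [2]
  a=12: none
  a=13: (13, 13, 32)  [1]
  a=14..15: none
  a=16: (16, -13, 26), (16, 13, 26)  [2]
  a=17: (17, -1, 22), (17, 1, 22)  [2]
  a=18: none
  a=19: (19, -5, 20), (19, 5, 20)  [2]
  a=20..21: none
  a=22: (22, 21, 22)  [1]
Total reduced forms: 1 + 2 + 2 + 1 + 2 + 2 + 2 + 1 + 2 + 2 + 2 + 1 = 20
h = 20

20


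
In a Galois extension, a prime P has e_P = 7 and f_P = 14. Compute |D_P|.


|D_P| = e * f
= 7 * 14
= 98

98


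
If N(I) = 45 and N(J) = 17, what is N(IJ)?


N(IJ) = N(I) * N(J)
= 45 * 17
= 765

765


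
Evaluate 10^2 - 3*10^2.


x^2 - d*y^2
= 10^2 - 3*10^2
= 100 - 300
= -200

-200


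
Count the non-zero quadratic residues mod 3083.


For prime p, the number of non-zero quadratic residues is (p-1)/2.
= (3083-1)/2
= 1541

1541


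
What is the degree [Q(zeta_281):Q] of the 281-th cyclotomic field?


The degree equals Euler's totient phi(281).
281 = 281
phi(281) = 280

280


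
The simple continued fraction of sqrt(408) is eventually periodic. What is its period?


Run the CF algorithm for sqrt(408).
a_0 = floor(sqrt(408)) = 20; set m_0=0, q_0=1.
Recurrence: m' = q*a - m,  q' = (d - m'^2)/q,  a' = floor((a_0 + m')/q').
  step 1: m=20, q=8, a=5
  step 2: m=20, q=1, a=40
a_2 = 2*a_0 = 40, so the period closes here.
sqrt(408) = [20; 5, 40]
Period length = 2

2


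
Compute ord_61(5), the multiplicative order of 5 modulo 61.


We want ord_61(5), the smallest k >= 1 with 5^k = 1 mod 61.
n = 61 = 61, phi(61) = 60; the order divides phi(n).
Divisors of 60: 1, 2, 3, 4, 5, 6, 10, 12, 15, 20, 30, 60
Repeated squaring mod 61: 5^1 = 5, 5^2 = 25, 5^4 = 15, 5^8 = 42, 5^16 = 56, 5^32 = 25
Test divisors in increasing order:
  k=1: 5^1 = 5 mod 61
  k=2: 5^2 = 25 mod 61
  k=3: 5^3 = 25 * 5 = 3 mod 61
  k=4: 5^4 = 15 mod 61
  k=5: 5^5 = 15 * 5 = 14 mod 61
  k=6: 5^6 = 15 * 25 = 9 mod 61
  k=10: 5^10 = 42 * 25 = 13 mod 61
  k=12: 5^12 = 42 * 15 = 20 mod 61
  k=15: 5^15 = 42 * 15 * 25 * 5 = 60 mod 61
  k=20: 5^20 = 56 * 15 = 47 mod 61
  k=30: 5^30 = 56 * 42 * 15 * 25 = 1 mod 61  <- first divisor giving 1
Order = 30

30


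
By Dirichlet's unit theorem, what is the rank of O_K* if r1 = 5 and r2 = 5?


By Dirichlet's unit theorem:
rank = r1 + r2 - 1
= 5 + 5 - 1
= 9

9


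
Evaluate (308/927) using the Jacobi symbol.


Compute (308/927) via quadratic reciprocity:
  pull out 2: (2/927) = +1  (since 927 mod 8 = 7)
  pull out 2: (2/927) = +1  (since 927 mod 8 = 7)
  reciprocity: (77/927) -> +(927/77)
  reduce: (3/77)
  reciprocity: (3/77) -> +(77/3)
  reduce: (2/3)
  pull out 2: (2/3) = -1  (since 3 mod 8 = 3)
  (1/3) = 1
Product of signs = -1

-1


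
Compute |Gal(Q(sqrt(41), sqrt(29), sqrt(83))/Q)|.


The 3 square roots of distinct primes are multiplicatively independent over Q,
so [K:Q] = 2^3 and Gal(K/Q) is isomorphic to (Z/2Z)^3.
|Gal| = 2^3 = 8

8


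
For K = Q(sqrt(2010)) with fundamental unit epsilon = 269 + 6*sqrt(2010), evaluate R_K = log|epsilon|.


epsilon = 269 + 6*sqrt(2010)
= 537.9981
R = ln(537.9981)
= 6.2879

6.2879


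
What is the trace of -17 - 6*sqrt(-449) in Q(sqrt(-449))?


Tr(a + b*sqrt(d)) = (a + b*sqrt(d)) + (a - b*sqrt(d)) = 2a
= 2 * (-17)
= -34

-34


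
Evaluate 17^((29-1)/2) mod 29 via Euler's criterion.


p = 29 is prime and the exponent is (p-1)/2 = 14, so by Euler's criterion 17^14 = (17/29) = +1 or -1 mod 29.
Compute by square-and-multiply:
  14 = 8 + 4 + 2 (binary 1110)
  Repeated squaring mod 29: 17^1 = 17, 17^2 = 28, 17^4 = 1, 17^8 = 1
  17^14 = 17^8 * 17^4 * 17^2 = 1 * 1 * 28 mod 29
    1 * 1 = 1 = 1 mod 29
    1 * 28 = 28 = 28 mod 29
  17^14 = 28 mod 29
Result 28 = p - 1 = -1 mod 29: 17 is a quadratic non-residue mod 29. As a residue in [0, p-1] the value is 28.
17^14 mod 29 = 28

28


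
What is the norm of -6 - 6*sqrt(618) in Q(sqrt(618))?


N(a + b*sqrt(d)) = a^2 - d*b^2
= (-6)^2 - (618)*(-6)^2
= 36 - 22248
= -22212

-22212


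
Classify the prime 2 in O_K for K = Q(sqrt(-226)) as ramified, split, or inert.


K = Q(sqrt(-226)). Since d mod 4 = 2, disc(K) = -904.
Check p | disc: -904 mod 2 = 0.
p divides disc, so p ramifies: (p) = P^2 with e=2, f=1, g=1.
Therefore p is ramified.

ramified


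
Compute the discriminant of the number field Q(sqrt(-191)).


For K = Q(sqrt(d)) with d squarefree: disc(K) = d if d = 1 mod 4, and disc(K) = 4d if d = 2 or 3 mod 4.
Here d = -191, and d mod 4 = 1.
d = 1 mod 4 (O_K = Z[(1+sqrt(d))/2]), so disc(K) = d = -191

-191


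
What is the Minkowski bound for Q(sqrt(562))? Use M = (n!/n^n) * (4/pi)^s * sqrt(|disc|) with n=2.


d = 562, d mod 4 = 2, so disc(K) = 4d = 2248; |disc(K)| = 2248
Real quadratic field, so n = 2, s = r2 = 0, r1 = 2
M = (n!/n^n) * (4/pi)^s * sqrt(|disc(K)|) = (2!/2^2) * (4/pi)^0 * sqrt(2248)
= 0.5 * 1.000000 * 47.413078
= 23.7065

23.7065


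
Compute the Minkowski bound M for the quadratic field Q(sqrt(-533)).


d = -533, d mod 4 = 3, so disc(K) = 4d = -2132; |disc(K)| = 2132
Imaginary quadratic field, so n = 2, s = r2 = 1, r1 = 0
M = (n!/n^n) * (4/pi)^s * sqrt(|disc(K)|) = (2!/2^2) * (4/pi)^1 * sqrt(2132)
= 0.5 * 1.273240 * 46.173586
= 29.3950

29.3950


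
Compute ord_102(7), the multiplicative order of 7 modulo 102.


We want ord_102(7), the smallest k >= 1 with 7^k = 1 mod 102.
n = 102 = 2 * 3 * 17, phi(102) = 32; the order divides phi(n).
Divisors of 32: 1, 2, 4, 8, 16, 32
Repeated squaring mod 102: 7^1 = 7, 7^2 = 49, 7^4 = 55, 7^8 = 67, 7^16 = 1, 7^32 = 1
Test divisors in increasing order:
  k=1: 7^1 = 7 mod 102
  k=2: 7^2 = 49 mod 102
  k=4: 7^4 = 55 mod 102
  k=8: 7^8 = 67 mod 102
  k=16: 7^16 = 1 mod 102  <- first divisor giving 1
Order = 16

16


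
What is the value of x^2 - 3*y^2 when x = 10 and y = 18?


x^2 - d*y^2
= 10^2 - 3*18^2
= 100 - 972
= -872

-872


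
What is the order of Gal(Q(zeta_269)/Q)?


|Gal(Q(zeta_269)/Q)| = phi(269)
= 268

268


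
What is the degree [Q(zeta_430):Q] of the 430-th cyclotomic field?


The degree equals Euler's totient phi(430).
430 = 2 * 5 * 43
phi(430) = 168

168


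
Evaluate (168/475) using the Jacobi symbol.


Compute (168/475) via quadratic reciprocity:
  pull out 2: (2/475) = -1  (since 475 mod 8 = 3)
  pull out 2: (2/475) = -1  (since 475 mod 8 = 3)
  pull out 2: (2/475) = -1  (since 475 mod 8 = 3)
  reciprocity: (21/475) -> +(475/21)
  reduce: (13/21)
  reciprocity: (13/21) -> +(21/13)
  reduce: (8/13)
  pull out 2: (2/13) = -1  (since 13 mod 8 = 5)
  pull out 2: (2/13) = -1  (since 13 mod 8 = 5)
  pull out 2: (2/13) = -1  (since 13 mod 8 = 5)
  (1/13) = 1
Product of signs = 1

1


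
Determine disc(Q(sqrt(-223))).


For K = Q(sqrt(d)) with d squarefree: disc(K) = d if d = 1 mod 4, and disc(K) = 4d if d = 2 or 3 mod 4.
Here d = -223, and d mod 4 = 1.
d = 1 mod 4 (O_K = Z[(1+sqrt(d))/2]), so disc(K) = d = -223

-223


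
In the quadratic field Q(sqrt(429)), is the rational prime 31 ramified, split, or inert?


K = Q(sqrt(429)). Since d mod 4 = 1, disc(K) = 429.
Check p | disc: 429 mod 31 = 26.
p does not divide disc. Compute Legendre symbol (d/p):
26^((31-1)/2) mod 31 = -1
(d/p) = -1, so p is inert: (p) stays prime with e=1, f=2, g=1.
Therefore p is inert.

inert


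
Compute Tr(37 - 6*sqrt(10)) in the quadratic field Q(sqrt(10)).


Tr(a + b*sqrt(d)) = (a + b*sqrt(d)) + (a - b*sqrt(d)) = 2a
= 2 * (37)
= 74

74


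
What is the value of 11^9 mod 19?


p = 19 is prime and the exponent is (p-1)/2 = 9, so by Euler's criterion 11^9 = (11/19) = +1 or -1 mod 19.
Compute by square-and-multiply:
  9 = 8 + 1 (binary 1001)
  Repeated squaring mod 19: 11^1 = 11, 11^2 = 7, 11^4 = 11, 11^8 = 7
  11^9 = 11^8 * 11^1 = 7 * 11 mod 19
    7 * 11 = 77 = 1 mod 19
  11^9 = 1 mod 19
Result 1: 11 is a quadratic residue mod 19.
11^9 mod 19 = 1

1


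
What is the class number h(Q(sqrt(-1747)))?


K = Q(sqrt(-1747)). d mod 4 = 1, so D = disc(K) = d = -1747
h(K) equals the number of primitive reduced positive-definite forms (a, b, c) = a*x^2 + b*x*y + c*y^2 with b^2 - 4ac = D,
where reduced means |b| <= a <= c, with b >= 0 whenever |b| = a or a = c, and primitive means gcd(a, b, c) = 1.
Reduced forces 3a^2 <= |D| = 1747, so 1 <= a <= 24; b must have the parity of D, and c = (b^2 - D)/(4a) must be an integer >= a.
Enumerate a = 1..24, b in [-a, a]:
  a=1: (1, 1, 437)  [1]
  a=2..16: none
  a=17: (17, -15, 29), (17, 15, 29)  [2]
  a=18: none
  a=19: (19, -1, 23), (19, 1, 23)  [2]
  a=20..24: none
Total reduced forms: 1 + 2 + 2 = 5
h = 5

5


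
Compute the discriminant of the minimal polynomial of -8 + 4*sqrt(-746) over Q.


The element -8 + 4*sqrt(-746) has minimal polynomial:
x^2 + 16*x + 12000
Discriminant = (16)^2 - 4*(12000)
= 256 - 48000
= -47744

-47744


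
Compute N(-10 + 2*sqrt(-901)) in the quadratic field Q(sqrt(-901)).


N(a + b*sqrt(d)) = a^2 - d*b^2
= (-10)^2 - (-901)*(2)^2
= 100 + 3604
= 3704

3704


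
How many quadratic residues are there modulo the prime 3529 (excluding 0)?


For prime p, the number of non-zero quadratic residues is (p-1)/2.
= (3529-1)/2
= 1764

1764


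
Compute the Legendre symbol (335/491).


p = 491 is prime, so compute (335/491) with the reciprocity algorithm (Jacobi-symbol steps: pull out 2s via (2/n), flip via reciprocity, reduce):
  reciprocity: (335/491) -> -(491/335)
  reduce: (156/335)
  pull out 2: (2/335) = +1  (since 335 mod 8 = 7)
  pull out 2: (2/335) = +1  (since 335 mod 8 = 7)
  reciprocity: (39/335) -> -(335/39)
  reduce: (23/39)
  reciprocity: (23/39) -> -(39/23)
  reduce: (16/23)
  pull out 2: (2/23) = +1  (since 23 mod 8 = 7)
  pull out 2: (2/23) = +1  (since 23 mod 8 = 7)
  pull out 2: (2/23) = +1  (since 23 mod 8 = 7)
  pull out 2: (2/23) = +1  (since 23 mod 8 = 7)
  (1/23) = 1
Product of signs = -1
(335/491) = -1

-1


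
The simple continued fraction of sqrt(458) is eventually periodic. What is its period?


Run the CF algorithm for sqrt(458).
a_0 = floor(sqrt(458)) = 21; set m_0=0, q_0=1.
Recurrence: m' = q*a - m,  q' = (d - m'^2)/q,  a' = floor((a_0 + m')/q').
  step 1: m=21, q=17, a=2
  step 2: m=13, q=17, a=2
  step 3: m=21, q=1, a=42
a_3 = 2*a_0 = 42, so the period closes here.
sqrt(458) = [21; 2, 2, 42]
Period length = 3

3


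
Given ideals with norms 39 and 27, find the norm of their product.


N(IJ) = N(I) * N(J)
= 39 * 27
= 1053

1053


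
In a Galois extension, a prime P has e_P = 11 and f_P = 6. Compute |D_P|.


|D_P| = e * f
= 11 * 6
= 66

66


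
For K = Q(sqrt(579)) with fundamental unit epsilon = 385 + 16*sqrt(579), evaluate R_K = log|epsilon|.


epsilon = 385 + 16*sqrt(579)
= 769.9987
R = ln(769.9987)
= 6.6464

6.6464


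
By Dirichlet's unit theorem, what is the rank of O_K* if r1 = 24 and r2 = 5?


By Dirichlet's unit theorem:
rank = r1 + r2 - 1
= 24 + 5 - 1
= 28

28


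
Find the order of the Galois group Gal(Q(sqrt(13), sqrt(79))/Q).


The 2 square roots of distinct primes are multiplicatively independent over Q,
so [K:Q] = 2^2 and Gal(K/Q) is isomorphic to (Z/2Z)^2.
|Gal| = 2^2 = 4

4


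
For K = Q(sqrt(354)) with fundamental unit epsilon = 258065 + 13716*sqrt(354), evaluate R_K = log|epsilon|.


epsilon = 258065 + 13716*sqrt(354)
= 516130.0000
R = ln(516130.0000)
= 13.1541

13.1541


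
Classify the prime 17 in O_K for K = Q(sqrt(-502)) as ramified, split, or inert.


K = Q(sqrt(-502)). Since d mod 4 = 2, disc(K) = -2008.
Check p | disc: -2008 mod 17 = 15.
p does not divide disc. Compute Legendre symbol (d/p):
8^((17-1)/2) mod 17 = 1
(d/p) = 1, so p splits: (p) = P*P' with e=1, f=1, g=2.
Therefore p is split.

split


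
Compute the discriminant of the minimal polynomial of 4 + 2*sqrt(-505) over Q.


The element 4 + 2*sqrt(-505) has minimal polynomial:
x^2 - 8*x + 2036
Discriminant = (-8)^2 - 4*(2036)
= 64 - 8144
= -8080

-8080


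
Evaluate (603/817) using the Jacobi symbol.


Compute (603/817) via quadratic reciprocity:
  reciprocity: (603/817) -> +(817/603)
  reduce: (214/603)
  pull out 2: (2/603) = -1  (since 603 mod 8 = 3)
  reciprocity: (107/603) -> -(603/107)
  reduce: (68/107)
  pull out 2: (2/107) = -1  (since 107 mod 8 = 3)
  pull out 2: (2/107) = -1  (since 107 mod 8 = 3)
  reciprocity: (17/107) -> +(107/17)
  reduce: (5/17)
  reciprocity: (5/17) -> +(17/5)
  reduce: (2/5)
  pull out 2: (2/5) = -1  (since 5 mod 8 = 5)
  (1/5) = 1
Product of signs = -1

-1


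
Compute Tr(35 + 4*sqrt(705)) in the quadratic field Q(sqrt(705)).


Tr(a + b*sqrt(d)) = (a + b*sqrt(d)) + (a - b*sqrt(d)) = 2a
= 2 * (35)
= 70

70


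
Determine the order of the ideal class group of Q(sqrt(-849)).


K = Q(sqrt(-849)). d mod 4 = 3, so D = disc(K) = 4d = -3396
h(K) equals the number of primitive reduced positive-definite forms (a, b, c) = a*x^2 + b*x*y + c*y^2 with b^2 - 4ac = D,
where reduced means |b| <= a <= c, with b >= 0 whenever |b| = a or a = c, and primitive means gcd(a, b, c) = 1.
Reduced forces 3a^2 <= |D| = 3396, so 1 <= a <= 33; b must have the parity of D, and c = (b^2 - D)/(4a) must be an integer >= a.
Enumerate a = 1..33, b in [-a, a]:
  a=1: (1, 0, 849)  [1]
  a=2: (2, 2, 425)  [1]
  a=3: (3, 0, 283)  [1]
  a=4: none
  a=5: (5, -2, 170), (5, 2, 170)  [2]
  a=6: (6, 6, 143)  [1]
  a=7..9: none
  a=10: (10, -2, 85), (10, 2, 85)  [2]
  a=11: (11, -6, 78), (11, 6, 78)  [2]
  a=12: none
  a=13: (13, -6, 66), (13, 6, 66)  [2]
  a=14: none
  a=15: (15, -12, 59), (15, 12, 59)  [2]
  a=16: none
  a=17: (17, -2, 50), (17, 2, 50)  [2]
  a=18: none
  a=19: (19, -10, 46), (19, 10, 46)  [2]
  a=20..21: none
  a=22: (22, -6, 39), (22, 6, 39)  [2]
  a=23: (23, -10, 38), (23, 10, 38)  [2]
  a=24: none
  a=25: (25, -2, 34), (25, 2, 34)  [2]
  a=26: (26, -6, 33), (26, 6, 33)  [2]
  a=27..29: none
  a=30: (30, -18, 31), (30, 18, 31)  [2]
  a=31..33: none
Total reduced forms: 1 + 1 + 1 + 2 + 1 + 2 + 2 + 2 + 2 + 2 + 2 + 2 + 2 + 2 + 2 + 2 = 28
h = 28

28


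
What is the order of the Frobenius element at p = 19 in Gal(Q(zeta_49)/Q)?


The Frobenius at p in Gal(Q(zeta_n)/Q) = (Z/nZ)* is the class of p, so its order is ord_49(19), the smallest k >= 1 with 19^k = 1 mod 49.
n = 49 = 7^2, phi(49) = 42; the order divides phi(n).
Divisors of 42: 1, 2, 3, 6, 7, 14, 21, 42
Repeated squaring mod 49: 19^1 = 19, 19^2 = 18, 19^4 = 30, 19^8 = 18, 19^16 = 30, 19^32 = 18
Test divisors in increasing order:
  k=1: 19^1 = 19 mod 49
  k=2: 19^2 = 18 mod 49
  k=3: 19^3 = 18 * 19 = 48 mod 49
  k=6: 19^6 = 30 * 18 = 1 mod 49  <- first divisor giving 1
Order = 6

6


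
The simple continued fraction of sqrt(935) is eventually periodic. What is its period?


Run the CF algorithm for sqrt(935).
a_0 = floor(sqrt(935)) = 30; set m_0=0, q_0=1.
Recurrence: m' = q*a - m,  q' = (d - m'^2)/q,  a' = floor((a_0 + m')/q').
  step 1: m=30, q=35, a=1
  step 2: m=5, q=26, a=1
  step 3: m=21, q=19, a=2
  step 4: m=17, q=34, a=1
  step 5: m=17, q=19, a=2
  step 6: m=21, q=26, a=1
  step 7: m=5, q=35, a=1
  step 8: m=30, q=1, a=60
a_8 = 2*a_0 = 60, so the period closes here.
sqrt(935) = [30; 1, 1, 2, 1, 2, 1, 1, 60]
Period length = 8

8


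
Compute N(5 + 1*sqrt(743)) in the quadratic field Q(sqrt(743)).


N(a + b*sqrt(d)) = a^2 - d*b^2
= (5)^2 - (743)*(1)^2
= 25 - 743
= -718

-718


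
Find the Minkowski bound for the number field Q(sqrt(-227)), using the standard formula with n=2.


d = -227, d mod 4 = 1, so disc(K) = d = -227; |disc(K)| = 227
Imaginary quadratic field, so n = 2, s = r2 = 1, r1 = 0
M = (n!/n^n) * (4/pi)^s * sqrt(|disc(K)|) = (2!/2^2) * (4/pi)^1 * sqrt(227)
= 0.5 * 1.273240 * 15.066519
= 9.5916

9.5916


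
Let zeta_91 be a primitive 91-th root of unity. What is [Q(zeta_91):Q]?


The degree equals Euler's totient phi(91).
91 = 7 * 13
phi(91) = 72

72


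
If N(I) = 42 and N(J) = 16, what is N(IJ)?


N(IJ) = N(I) * N(J)
= 42 * 16
= 672

672


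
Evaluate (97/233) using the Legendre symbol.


p = 233 is prime, so compute (97/233) with the reciprocity algorithm (Jacobi-symbol steps: pull out 2s via (2/n), flip via reciprocity, reduce):
  reciprocity: (97/233) -> +(233/97)
  reduce: (39/97)
  reciprocity: (39/97) -> +(97/39)
  reduce: (19/39)
  reciprocity: (19/39) -> -(39/19)
  reduce: (1/19)
  (1/19) = 1
Product of signs = -1
(97/233) = -1

-1


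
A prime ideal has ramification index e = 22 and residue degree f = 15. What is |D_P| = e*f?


|D_P| = e * f
= 22 * 15
= 330

330


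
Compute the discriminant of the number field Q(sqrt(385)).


For K = Q(sqrt(d)) with d squarefree: disc(K) = d if d = 1 mod 4, and disc(K) = 4d if d = 2 or 3 mod 4.
Here d = 385, and d mod 4 = 1.
d = 1 mod 4 (O_K = Z[(1+sqrt(d))/2]), so disc(K) = d = 385

385


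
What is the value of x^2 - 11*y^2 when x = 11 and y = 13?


x^2 - d*y^2
= 11^2 - 11*13^2
= 121 - 1859
= -1738

-1738


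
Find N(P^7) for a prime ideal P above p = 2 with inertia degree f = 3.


N(P^a) = p^(a*f)
= 2^(7*3)
= 2^21
= 2097152

2097152


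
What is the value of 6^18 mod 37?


p = 37 is prime and the exponent is (p-1)/2 = 18, so by Euler's criterion 6^18 = (6/37) = +1 or -1 mod 37.
Compute by square-and-multiply:
  18 = 16 + 2 (binary 10010)
  Repeated squaring mod 37: 6^1 = 6, 6^2 = 36, 6^4 = 1, 6^8 = 1, 6^16 = 1
  6^18 = 6^16 * 6^2 = 1 * 36 mod 37
    1 * 36 = 36 = 36 mod 37
  6^18 = 36 mod 37
Result 36 = p - 1 = -1 mod 37: 6 is a quadratic non-residue mod 37. As a residue in [0, p-1] the value is 36.
6^18 mod 37 = 36

36


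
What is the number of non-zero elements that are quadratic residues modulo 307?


For prime p, the number of non-zero quadratic residues is (p-1)/2.
= (307-1)/2
= 153

153


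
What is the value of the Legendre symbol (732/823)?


p = 823 is prime, so compute (732/823) with the reciprocity algorithm (Jacobi-symbol steps: pull out 2s via (2/n), flip via reciprocity, reduce):
  pull out 2: (2/823) = +1  (since 823 mod 8 = 7)
  pull out 2: (2/823) = +1  (since 823 mod 8 = 7)
  reciprocity: (183/823) -> -(823/183)
  reduce: (91/183)
  reciprocity: (91/183) -> -(183/91)
  reduce: (1/91)
  (1/91) = 1
Product of signs = 1
(732/823) = 1

1


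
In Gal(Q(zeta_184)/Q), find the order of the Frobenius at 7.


The Frobenius at p in Gal(Q(zeta_n)/Q) = (Z/nZ)* is the class of p, so its order is ord_184(7), the smallest k >= 1 with 7^k = 1 mod 184.
n = 184 = 2^3 * 23, phi(184) = 88; the order divides phi(n).
Divisors of 88: 1, 2, 4, 8, 11, 22, 44, 88
Repeated squaring mod 184: 7^1 = 7, 7^2 = 49, 7^4 = 9, 7^8 = 81, 7^16 = 121, 7^32 = 105, 7^64 = 169
Test divisors in increasing order:
  k=1: 7^1 = 7 mod 184
  k=2: 7^2 = 49 mod 184
  k=4: 7^4 = 9 mod 184
  k=8: 7^8 = 81 mod 184
  k=11: 7^11 = 81 * 49 * 7 = 183 mod 184
  k=22: 7^22 = 121 * 9 * 49 = 1 mod 184  <- first divisor giving 1
Order = 22

22


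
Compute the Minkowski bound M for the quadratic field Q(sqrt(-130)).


d = -130, d mod 4 = 2, so disc(K) = 4d = -520; |disc(K)| = 520
Imaginary quadratic field, so n = 2, s = r2 = 1, r1 = 0
M = (n!/n^n) * (4/pi)^s * sqrt(|disc(K)|) = (2!/2^2) * (4/pi)^1 * sqrt(520)
= 0.5 * 1.273240 * 22.803509
= 14.5172

14.5172


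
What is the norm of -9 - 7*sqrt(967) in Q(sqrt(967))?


N(a + b*sqrt(d)) = a^2 - d*b^2
= (-9)^2 - (967)*(-7)^2
= 81 - 47383
= -47302

-47302


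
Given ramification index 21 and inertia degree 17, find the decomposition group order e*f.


|D_P| = e * f
= 21 * 17
= 357

357


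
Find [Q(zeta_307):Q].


The degree equals Euler's totient phi(307).
307 = 307
phi(307) = 306

306


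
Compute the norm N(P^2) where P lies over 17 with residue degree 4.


N(P^a) = p^(a*f)
= 17^(2*4)
= 17^8
= 6975757441

6975757441


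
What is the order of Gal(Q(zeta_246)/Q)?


|Gal(Q(zeta_246)/Q)| = phi(246)
= 80

80


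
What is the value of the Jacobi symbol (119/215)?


Compute (119/215) via quadratic reciprocity:
  reciprocity: (119/215) -> -(215/119)
  reduce: (96/119)
  pull out 2: (2/119) = +1  (since 119 mod 8 = 7)
  pull out 2: (2/119) = +1  (since 119 mod 8 = 7)
  pull out 2: (2/119) = +1  (since 119 mod 8 = 7)
  pull out 2: (2/119) = +1  (since 119 mod 8 = 7)
  pull out 2: (2/119) = +1  (since 119 mod 8 = 7)
  reciprocity: (3/119) -> -(119/3)
  reduce: (2/3)
  pull out 2: (2/3) = -1  (since 3 mod 8 = 3)
  (1/3) = 1
Product of signs = -1

-1


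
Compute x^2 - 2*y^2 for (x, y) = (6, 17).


x^2 - d*y^2
= 6^2 - 2*17^2
= 36 - 578
= -542

-542


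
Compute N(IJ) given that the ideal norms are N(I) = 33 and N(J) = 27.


N(IJ) = N(I) * N(J)
= 33 * 27
= 891

891


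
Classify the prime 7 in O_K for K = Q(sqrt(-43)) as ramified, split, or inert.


K = Q(sqrt(-43)). Since d mod 4 = 1, disc(K) = -43.
Check p | disc: -43 mod 7 = 6.
p does not divide disc. Compute Legendre symbol (d/p):
6^((7-1)/2) mod 7 = -1
(d/p) = -1, so p is inert: (p) stays prime with e=1, f=2, g=1.
Therefore p is inert.

inert


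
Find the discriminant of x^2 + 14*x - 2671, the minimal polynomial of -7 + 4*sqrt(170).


The element -7 + 4*sqrt(170) has minimal polynomial:
x^2 + 14*x - 2671
Discriminant = (14)^2 - 4*(-2671)
= 196 + 10684
= 10880

10880


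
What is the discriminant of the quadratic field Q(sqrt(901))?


For K = Q(sqrt(d)) with d squarefree: disc(K) = d if d = 1 mod 4, and disc(K) = 4d if d = 2 or 3 mod 4.
Here d = 901, and d mod 4 = 1.
d = 1 mod 4 (O_K = Z[(1+sqrt(d))/2]), so disc(K) = d = 901

901


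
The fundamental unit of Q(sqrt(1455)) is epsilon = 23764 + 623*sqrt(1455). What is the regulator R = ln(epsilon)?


epsilon = 23764 + 623*sqrt(1455)
= 47528.0000
R = ln(47528.0000)
= 10.7691

10.7691


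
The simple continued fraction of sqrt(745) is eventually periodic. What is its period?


Run the CF algorithm for sqrt(745).
a_0 = floor(sqrt(745)) = 27; set m_0=0, q_0=1.
Recurrence: m' = q*a - m,  q' = (d - m'^2)/q,  a' = floor((a_0 + m')/q').
  step 1: m=27, q=16, a=3
  step 2: m=21, q=19, a=2
  step 3: m=17, q=24, a=1
  step 4: m=7, q=29, a=1
  step 5: m=22, q=9, a=5
  step 6: m=23, q=24, a=2
  step 7: m=25, q=5, a=10
  step 8: m=25, q=24, a=2
  step 9: m=23, q=9, a=5
  step 10: m=22, q=29, a=1
  step 11: m=7, q=24, a=1
  step 12: m=17, q=19, a=2
  step 13: m=21, q=16, a=3
  step 14: m=27, q=1, a=54
a_14 = 2*a_0 = 54, so the period closes here.
sqrt(745) = [27; 3, 2, 1, 1, 5, 2, 10, 2, 5, 1, 1, 2, 3, 54]
Period length = 14

14


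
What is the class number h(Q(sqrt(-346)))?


K = Q(sqrt(-346)). d mod 4 = 2, so D = disc(K) = 4d = -1384
h(K) equals the number of primitive reduced positive-definite forms (a, b, c) = a*x^2 + b*x*y + c*y^2 with b^2 - 4ac = D,
where reduced means |b| <= a <= c, with b >= 0 whenever |b| = a or a = c, and primitive means gcd(a, b, c) = 1.
Reduced forces 3a^2 <= |D| = 1384, so 1 <= a <= 21; b must have the parity of D, and c = (b^2 - D)/(4a) must be an integer >= a.
Enumerate a = 1..21, b in [-a, a]:
  a=1: (1, 0, 346)  [1]
  a=2: (2, 0, 173)  [1]
  a=3..4: none
  a=5: (5, -4, 70), (5, 4, 70)  [2]
  a=6: none
  a=7: (7, -4, 50), (7, 4, 50)  [2]
  a=8..9: none
  a=10: (10, -4, 35), (10, 4, 35)  [2]
  a=11..13: none
  a=14: (14, -4, 25), (14, 4, 25)  [2]
  a=15..21: none
Total reduced forms: 1 + 1 + 2 + 2 + 2 + 2 = 10
h = 10

10


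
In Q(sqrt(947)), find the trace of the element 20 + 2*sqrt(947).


Tr(a + b*sqrt(d)) = (a + b*sqrt(d)) + (a - b*sqrt(d)) = 2a
= 2 * (20)
= 40

40


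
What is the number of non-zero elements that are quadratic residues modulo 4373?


For prime p, the number of non-zero quadratic residues is (p-1)/2.
= (4373-1)/2
= 2186

2186


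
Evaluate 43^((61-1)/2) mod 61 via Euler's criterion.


p = 61 is prime and the exponent is (p-1)/2 = 30, so by Euler's criterion 43^30 = (43/61) = +1 or -1 mod 61.
Compute by square-and-multiply:
  30 = 16 + 8 + 4 + 2 (binary 11110)
  Repeated squaring mod 61: 43^1 = 43, 43^2 = 19, 43^4 = 56, 43^8 = 25, 43^16 = 15
  43^30 = 43^16 * 43^8 * 43^4 * 43^2 = 15 * 25 * 56 * 19 mod 61
    15 * 25 = 375 = 9 mod 61
    9 * 56 = 504 = 16 mod 61
    16 * 19 = 304 = 60 mod 61
  43^30 = 60 mod 61
Result 60 = p - 1 = -1 mod 61: 43 is a quadratic non-residue mod 61. As a residue in [0, p-1] the value is 60.
43^30 mod 61 = 60

60


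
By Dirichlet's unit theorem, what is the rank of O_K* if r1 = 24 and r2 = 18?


By Dirichlet's unit theorem:
rank = r1 + r2 - 1
= 24 + 18 - 1
= 41

41


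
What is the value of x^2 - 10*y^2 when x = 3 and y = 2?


x^2 - d*y^2
= 3^2 - 10*2^2
= 9 - 40
= -31

-31


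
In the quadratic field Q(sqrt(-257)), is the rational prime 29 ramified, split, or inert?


K = Q(sqrt(-257)). Since d mod 4 = 3, disc(K) = -1028.
Check p | disc: -1028 mod 29 = 16.
p does not divide disc. Compute Legendre symbol (d/p):
4^((29-1)/2) mod 29 = 1
(d/p) = 1, so p splits: (p) = P*P' with e=1, f=1, g=2.
Therefore p is split.

split


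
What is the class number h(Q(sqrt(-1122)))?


K = Q(sqrt(-1122)). d mod 4 = 2, so D = disc(K) = 4d = -4488
h(K) equals the number of primitive reduced positive-definite forms (a, b, c) = a*x^2 + b*x*y + c*y^2 with b^2 - 4ac = D,
where reduced means |b| <= a <= c, with b >= 0 whenever |b| = a or a = c, and primitive means gcd(a, b, c) = 1.
Reduced forces 3a^2 <= |D| = 4488, so 1 <= a <= 38; b must have the parity of D, and c = (b^2 - D)/(4a) must be an integer >= a.
Enumerate a = 1..38, b in [-a, a]:
  a=1: (1, 0, 1122)  [1]
  a=2: (2, 0, 561)  [1]
  a=3: (3, 0, 374)  [1]
  a=4..5: none
  a=6: (6, 0, 187)  [1]
  a=7..10: none
  a=11: (11, 0, 102)  [1]
  a=12: none
  a=13: (13, -6, 87), (13, 6, 87)  [2]
  a=14..16: none
  a=17: (17, 0, 66)  [1]
  a=18..21: none
  a=22: (22, 0, 51)  [1]
  a=23..25: none
  a=26: (26, -20, 47), (26, 20, 47)  [2]
  a=27..28: none
  a=29: (29, -6, 39), (29, 6, 39)  [2]
  a=30: none
  a=31: (31, -10, 37), (31, 10, 37)  [2]
  a=32: none
  a=33: (33, 0, 34)  [1]
  a=34..38: none
Total reduced forms: 1 + 1 + 1 + 1 + 1 + 2 + 1 + 1 + 2 + 2 + 2 + 1 = 16
h = 16

16


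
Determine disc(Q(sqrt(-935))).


For K = Q(sqrt(d)) with d squarefree: disc(K) = d if d = 1 mod 4, and disc(K) = 4d if d = 2 or 3 mod 4.
Here d = -935, and d mod 4 = 1.
d = 1 mod 4 (O_K = Z[(1+sqrt(d))/2]), so disc(K) = d = -935

-935


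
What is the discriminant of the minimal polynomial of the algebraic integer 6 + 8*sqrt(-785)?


The element 6 + 8*sqrt(-785) has minimal polynomial:
x^2 - 12*x + 50276
Discriminant = (-12)^2 - 4*(50276)
= 144 - 201104
= -200960

-200960


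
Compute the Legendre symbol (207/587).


p = 587 is prime, so compute (207/587) with the reciprocity algorithm (Jacobi-symbol steps: pull out 2s via (2/n), flip via reciprocity, reduce):
  reciprocity: (207/587) -> -(587/207)
  reduce: (173/207)
  reciprocity: (173/207) -> +(207/173)
  reduce: (34/173)
  pull out 2: (2/173) = -1  (since 173 mod 8 = 5)
  reciprocity: (17/173) -> +(173/17)
  reduce: (3/17)
  reciprocity: (3/17) -> +(17/3)
  reduce: (2/3)
  pull out 2: (2/3) = -1  (since 3 mod 8 = 3)
  (1/3) = 1
Product of signs = -1
(207/587) = -1

-1


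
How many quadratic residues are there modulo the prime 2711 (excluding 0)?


For prime p, the number of non-zero quadratic residues is (p-1)/2.
= (2711-1)/2
= 1355

1355


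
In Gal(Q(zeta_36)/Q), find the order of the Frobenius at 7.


The Frobenius at p in Gal(Q(zeta_n)/Q) = (Z/nZ)* is the class of p, so its order is ord_36(7), the smallest k >= 1 with 7^k = 1 mod 36.
n = 36 = 2^2 * 3^2, phi(36) = 12; the order divides phi(n).
Divisors of 12: 1, 2, 3, 4, 6, 12
Repeated squaring mod 36: 7^1 = 7, 7^2 = 13, 7^4 = 25, 7^8 = 13
Test divisors in increasing order:
  k=1: 7^1 = 7 mod 36
  k=2: 7^2 = 13 mod 36
  k=3: 7^3 = 13 * 7 = 19 mod 36
  k=4: 7^4 = 25 mod 36
  k=6: 7^6 = 25 * 13 = 1 mod 36  <- first divisor giving 1
Order = 6

6


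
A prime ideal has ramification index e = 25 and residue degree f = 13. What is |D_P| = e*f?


|D_P| = e * f
= 25 * 13
= 325

325


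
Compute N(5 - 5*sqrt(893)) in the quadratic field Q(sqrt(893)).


N(a + b*sqrt(d)) = a^2 - d*b^2
= (5)^2 - (893)*(-5)^2
= 25 - 22325
= -22300

-22300


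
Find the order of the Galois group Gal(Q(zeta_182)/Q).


|Gal(Q(zeta_182)/Q)| = phi(182)
= 72

72


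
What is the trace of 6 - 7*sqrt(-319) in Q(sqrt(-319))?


Tr(a + b*sqrt(d)) = (a + b*sqrt(d)) + (a - b*sqrt(d)) = 2a
= 2 * (6)
= 12

12


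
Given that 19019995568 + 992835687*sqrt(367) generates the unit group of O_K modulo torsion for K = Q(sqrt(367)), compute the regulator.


epsilon = 19019995568 + 992835687*sqrt(367)
= 3.8040e+10
R = ln(3.8040e+10)
= 24.3619

24.3619


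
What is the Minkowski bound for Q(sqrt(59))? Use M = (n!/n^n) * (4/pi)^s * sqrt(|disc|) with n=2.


d = 59, d mod 4 = 3, so disc(K) = 4d = 236; |disc(K)| = 236
Real quadratic field, so n = 2, s = r2 = 0, r1 = 2
M = (n!/n^n) * (4/pi)^s * sqrt(|disc(K)|) = (2!/2^2) * (4/pi)^0 * sqrt(236)
= 0.5 * 1.000000 * 15.362291
= 7.6811

7.6811


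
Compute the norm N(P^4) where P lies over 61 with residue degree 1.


N(P^a) = p^(a*f)
= 61^(4*1)
= 61^4
= 13845841

13845841


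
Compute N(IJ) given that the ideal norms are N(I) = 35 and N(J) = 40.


N(IJ) = N(I) * N(J)
= 35 * 40
= 1400

1400


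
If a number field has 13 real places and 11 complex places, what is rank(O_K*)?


By Dirichlet's unit theorem:
rank = r1 + r2 - 1
= 13 + 11 - 1
= 23

23


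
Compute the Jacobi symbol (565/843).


Compute (565/843) via quadratic reciprocity:
  reciprocity: (565/843) -> +(843/565)
  reduce: (278/565)
  pull out 2: (2/565) = -1  (since 565 mod 8 = 5)
  reciprocity: (139/565) -> +(565/139)
  reduce: (9/139)
  reciprocity: (9/139) -> +(139/9)
  reduce: (4/9)
  pull out 2: (2/9) = +1  (since 9 mod 8 = 1)
  pull out 2: (2/9) = +1  (since 9 mod 8 = 1)
  (1/9) = 1
Product of signs = -1

-1


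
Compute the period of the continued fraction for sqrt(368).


Run the CF algorithm for sqrt(368).
a_0 = floor(sqrt(368)) = 19; set m_0=0, q_0=1.
Recurrence: m' = q*a - m,  q' = (d - m'^2)/q,  a' = floor((a_0 + m')/q').
  step 1: m=19, q=7, a=5
  step 2: m=16, q=16, a=2
  step 3: m=16, q=7, a=5
  step 4: m=19, q=1, a=38
a_4 = 2*a_0 = 38, so the period closes here.
sqrt(368) = [19; 5, 2, 5, 38]
Period length = 4

4


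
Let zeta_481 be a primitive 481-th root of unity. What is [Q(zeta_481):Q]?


The degree equals Euler's totient phi(481).
481 = 13 * 37
phi(481) = 432

432


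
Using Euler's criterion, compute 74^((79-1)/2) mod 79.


p = 79 is prime and the exponent is (p-1)/2 = 39, so by Euler's criterion 74^39 = (74/79) = +1 or -1 mod 79.
Compute by square-and-multiply:
  39 = 32 + 4 + 2 + 1 (binary 100111)
  Repeated squaring mod 79: 74^1 = 74, 74^2 = 25, 74^4 = 72, 74^8 = 49, 74^16 = 31, 74^32 = 13
  74^39 = 74^32 * 74^4 * 74^2 * 74^1 = 13 * 72 * 25 * 74 mod 79
    13 * 72 = 936 = 67 mod 79
    67 * 25 = 1675 = 16 mod 79
    16 * 74 = 1184 = 78 mod 79
  74^39 = 78 mod 79
Result 78 = p - 1 = -1 mod 79: 74 is a quadratic non-residue mod 79. As a residue in [0, p-1] the value is 78.
74^39 mod 79 = 78

78


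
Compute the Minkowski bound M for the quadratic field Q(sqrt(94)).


d = 94, d mod 4 = 2, so disc(K) = 4d = 376; |disc(K)| = 376
Real quadratic field, so n = 2, s = r2 = 0, r1 = 2
M = (n!/n^n) * (4/pi)^s * sqrt(|disc(K)|) = (2!/2^2) * (4/pi)^0 * sqrt(376)
= 0.5 * 1.000000 * 19.390719
= 9.6954

9.6954


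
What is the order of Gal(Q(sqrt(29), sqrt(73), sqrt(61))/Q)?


The 3 square roots of distinct primes are multiplicatively independent over Q,
so [K:Q] = 2^3 and Gal(K/Q) is isomorphic to (Z/2Z)^3.
|Gal| = 2^3 = 8

8


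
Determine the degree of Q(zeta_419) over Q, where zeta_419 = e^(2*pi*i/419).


The degree equals Euler's totient phi(419).
419 = 419
phi(419) = 418

418


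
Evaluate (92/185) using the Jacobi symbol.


Compute (92/185) via quadratic reciprocity:
  pull out 2: (2/185) = +1  (since 185 mod 8 = 1)
  pull out 2: (2/185) = +1  (since 185 mod 8 = 1)
  reciprocity: (23/185) -> +(185/23)
  reduce: (1/23)
  (1/23) = 1
Product of signs = 1

1


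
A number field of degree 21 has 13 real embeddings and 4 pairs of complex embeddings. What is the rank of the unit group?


By Dirichlet's unit theorem:
rank = r1 + r2 - 1
= 13 + 4 - 1
= 16

16


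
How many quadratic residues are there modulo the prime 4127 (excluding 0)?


For prime p, the number of non-zero quadratic residues is (p-1)/2.
= (4127-1)/2
= 2063

2063


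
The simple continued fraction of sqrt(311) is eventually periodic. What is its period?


Run the CF algorithm for sqrt(311).
a_0 = floor(sqrt(311)) = 17; set m_0=0, q_0=1.
Recurrence: m' = q*a - m,  q' = (d - m'^2)/q,  a' = floor((a_0 + m')/q').
  step 1: m=17, q=22, a=1
  step 2: m=5, q=13, a=1
  step 3: m=8, q=19, a=1
  step 4: m=11, q=10, a=2
  step 5: m=9, q=23, a=1
  step 6: m=14, q=5, a=6
  step 7: m=16, q=11, a=3
  step 8: m=17, q=2, a=17
  step 9: m=17, q=11, a=3
  step 10: m=16, q=5, a=6
  step 11: m=14, q=23, a=1
  step 12: m=9, q=10, a=2
  step 13: m=11, q=19, a=1
  step 14: m=8, q=13, a=1
  step 15: m=5, q=22, a=1
  step 16: m=17, q=1, a=34
a_16 = 2*a_0 = 34, so the period closes here.
sqrt(311) = [17; 1, 1, 1, 2, 1, 6, 3, 17, 3, 6, 1, 2, 1, 1, 1, 34]
Period length = 16

16


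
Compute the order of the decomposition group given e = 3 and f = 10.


|D_P| = e * f
= 3 * 10
= 30

30


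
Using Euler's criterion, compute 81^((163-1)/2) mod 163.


p = 163 is prime and the exponent is (p-1)/2 = 81, so by Euler's criterion 81^81 = (81/163) = +1 or -1 mod 163.
Compute by square-and-multiply:
  81 = 64 + 16 + 1 (binary 1010001)
  Repeated squaring mod 163: 81^1 = 81, 81^2 = 41, 81^4 = 51, 81^8 = 156, 81^16 = 49, 81^32 = 119, 81^64 = 143
  81^81 = 81^64 * 81^16 * 81^1 = 143 * 49 * 81 mod 163
    143 * 49 = 7007 = 161 mod 163
    161 * 81 = 13041 = 1 mod 163
  81^81 = 1 mod 163
Result 1: 81 is a quadratic residue mod 163.
81^81 mod 163 = 1

1


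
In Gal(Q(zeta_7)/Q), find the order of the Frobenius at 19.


The Frobenius at p in Gal(Q(zeta_n)/Q) = (Z/nZ)* is the class of p, so its order is ord_7(19), the smallest k >= 1 with 19^k = 1 mod 7.
n = 7 = 7, phi(7) = 6; the order divides phi(n).
Divisors of 6: 1, 2, 3, 6
Repeated squaring mod 7: 19^1 = 5, 19^2 = 4, 19^4 = 2
Test divisors in increasing order:
  k=1: 19^1 = 5 mod 7
  k=2: 19^2 = 4 mod 7
  k=3: 19^3 = 4 * 5 = 6 mod 7
  k=6: 19^6 = 2 * 4 = 1 mod 7  <- first divisor giving 1
Order = 6

6


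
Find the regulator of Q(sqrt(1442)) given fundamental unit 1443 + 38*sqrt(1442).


epsilon = 1443 + 38*sqrt(1442)
= 2885.9997
R = ln(2885.9997)
= 7.9676

7.9676


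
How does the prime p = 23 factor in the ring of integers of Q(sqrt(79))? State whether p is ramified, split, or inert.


K = Q(sqrt(79)). Since d mod 4 = 3, disc(K) = 316.
Check p | disc: 316 mod 23 = 17.
p does not divide disc. Compute Legendre symbol (d/p):
10^((23-1)/2) mod 23 = -1
(d/p) = -1, so p is inert: (p) stays prime with e=1, f=2, g=1.
Therefore p is inert.

inert


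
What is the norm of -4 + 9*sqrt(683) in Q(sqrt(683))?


N(a + b*sqrt(d)) = a^2 - d*b^2
= (-4)^2 - (683)*(9)^2
= 16 - 55323
= -55307

-55307


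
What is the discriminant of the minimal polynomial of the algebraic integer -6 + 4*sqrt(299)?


The element -6 + 4*sqrt(299) has minimal polynomial:
x^2 + 12*x - 4748
Discriminant = (12)^2 - 4*(-4748)
= 144 + 18992
= 19136

19136


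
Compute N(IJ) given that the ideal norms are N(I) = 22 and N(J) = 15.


N(IJ) = N(I) * N(J)
= 22 * 15
= 330

330


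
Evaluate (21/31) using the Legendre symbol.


p = 31 is prime, so compute (21/31) with the reciprocity algorithm (Jacobi-symbol steps: pull out 2s via (2/n), flip via reciprocity, reduce):
  reciprocity: (21/31) -> +(31/21)
  reduce: (10/21)
  pull out 2: (2/21) = -1  (since 21 mod 8 = 5)
  reciprocity: (5/21) -> +(21/5)
  reduce: (1/5)
  (1/5) = 1
Product of signs = -1
(21/31) = -1

-1


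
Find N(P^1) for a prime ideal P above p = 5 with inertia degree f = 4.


N(P^a) = p^(a*f)
= 5^(1*4)
= 5^4
= 625

625


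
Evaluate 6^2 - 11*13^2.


x^2 - d*y^2
= 6^2 - 11*13^2
= 36 - 1859
= -1823

-1823


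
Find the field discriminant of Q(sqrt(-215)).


For K = Q(sqrt(d)) with d squarefree: disc(K) = d if d = 1 mod 4, and disc(K) = 4d if d = 2 or 3 mod 4.
Here d = -215, and d mod 4 = 1.
d = 1 mod 4 (O_K = Z[(1+sqrt(d))/2]), so disc(K) = d = -215

-215


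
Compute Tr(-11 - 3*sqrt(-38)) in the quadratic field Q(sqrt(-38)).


Tr(a + b*sqrt(d)) = (a + b*sqrt(d)) + (a - b*sqrt(d)) = 2a
= 2 * (-11)
= -22

-22


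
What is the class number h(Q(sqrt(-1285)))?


K = Q(sqrt(-1285)). d mod 4 = 3, so D = disc(K) = 4d = -5140
h(K) equals the number of primitive reduced positive-definite forms (a, b, c) = a*x^2 + b*x*y + c*y^2 with b^2 - 4ac = D,
where reduced means |b| <= a <= c, with b >= 0 whenever |b| = a or a = c, and primitive means gcd(a, b, c) = 1.
Reduced forces 3a^2 <= |D| = 5140, so 1 <= a <= 41; b must have the parity of D, and c = (b^2 - D)/(4a) must be an integer >= a.
Enumerate a = 1..41, b in [-a, a]:
  a=1: (1, 0, 1285)  [1]
  a=2: (2, 2, 643)  [1]
  a=3..4: none
  a=5: (5, 0, 257)  [1]
  a=6..9: none
  a=10: (10, 10, 131)  [1]
  a=11..18: none
  a=19: (19, -16, 71), (19, 16, 71)  [2]
  a=20..22: none
  a=23: (23, -14, 58), (23, 14, 58)  [2]
  a=24..28: none
  a=29: (29, -14, 46), (29, 14, 46)  [2]
  a=30..36: none
  a=37: (37, -22, 38), (37, 22, 38)  [2]
  a=38..41: none
Total reduced forms: 1 + 1 + 1 + 1 + 2 + 2 + 2 + 2 = 12
h = 12

12


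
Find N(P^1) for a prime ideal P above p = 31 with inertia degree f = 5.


N(P^a) = p^(a*f)
= 31^(1*5)
= 31^5
= 28629151

28629151


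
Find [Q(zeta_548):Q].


The degree equals Euler's totient phi(548).
548 = 2^2 * 137
phi(548) = 272

272


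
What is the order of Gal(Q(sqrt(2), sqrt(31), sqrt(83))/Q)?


The 3 square roots of distinct primes are multiplicatively independent over Q,
so [K:Q] = 2^3 and Gal(K/Q) is isomorphic to (Z/2Z)^3.
|Gal| = 2^3 = 8

8
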